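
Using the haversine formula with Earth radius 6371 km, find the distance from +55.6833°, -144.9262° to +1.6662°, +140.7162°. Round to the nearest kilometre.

Δλ = 140.7162 − -144.9262 = 285.6424°; wrapped into (−180°, 180°]: -74.3576°.
Δφ = 1.6662 − 55.6833 = -54.0171°.
a = sin²(Δφ/2) + cos φ₁ · cos φ₂ · sin²(Δλ/2) = 0.412020.
c = 2·atan2(√a, √(1−a)) = 1.39391 rad → d = 6371·c ≈ 8880.63 km.

8881 km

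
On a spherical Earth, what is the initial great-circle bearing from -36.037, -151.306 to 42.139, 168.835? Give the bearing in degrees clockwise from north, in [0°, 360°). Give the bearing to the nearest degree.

Δλ = 168.835 − -151.306 = 320.141°; wrapped into (−180°, 180°]: -39.859°.
θ = atan2( sin Δλ · cos φ₂ , cos φ₁ · sin φ₂ − sin φ₁ · cos φ₂ · cos Δλ )
  = atan2(-0.47524, 0.87741) = -28.442° → normalised to [0°, 360°): 331.558°.

332°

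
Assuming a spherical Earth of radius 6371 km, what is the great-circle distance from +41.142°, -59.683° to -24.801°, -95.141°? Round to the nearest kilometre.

Δλ = -95.141 − -59.683 = -35.458°.
Δφ = -24.801 − 41.142 = -65.943°.
a = sin²(Δφ/2) + cos φ₁ · cos φ₂ · sin²(Δλ/2) = 0.359570.
c = 2·atan2(√a, √(1−a)) = 1.28611 rad → d = 6371·c ≈ 8193.78 km.

8194 km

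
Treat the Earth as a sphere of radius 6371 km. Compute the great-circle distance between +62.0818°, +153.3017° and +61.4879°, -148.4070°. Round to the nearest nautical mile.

1599 nmi

Δλ = -148.4070 − 153.3017 = -301.7087°; wrapped into (−180°, 180°]: 58.2913°.
Δφ = 61.4879 − 62.0818 = -0.5939°.
a = sin²(Δφ/2) + cos φ₁ · cos φ₂ · sin²(Δλ/2) = 0.053040.
c = 2·atan2(√a, √(1−a)) = 0.46478 rad → d = 6371·c ≈ 2961.13 km ≈ 1598.88 nmi.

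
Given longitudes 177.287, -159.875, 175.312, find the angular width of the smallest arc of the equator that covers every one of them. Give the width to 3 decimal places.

Sort the longitudes: -159.875°, +175.312°, +177.287°.
Eastward gaps between consecutive values (wrapping around): 335.187°, 1.975°, 22.838°.
Largest gap = 335.187° ⇒ minimal covering band is its complement: 360° − 335.187° = 24.813°.
Band runs from +175.312° eastward to -159.875°, crossing the antimeridian.

24.813°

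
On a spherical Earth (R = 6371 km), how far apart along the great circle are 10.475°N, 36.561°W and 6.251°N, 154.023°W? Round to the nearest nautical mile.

Δλ = -154.023 − -36.561 = -117.462°.
Δφ = 6.251 − 10.475 = -4.224°.
a = sin²(Δφ/2) + cos φ₁ · cos φ₂ · sin²(Δλ/2) = 0.715491.
c = 2·atan2(√a, √(1−a)) = 2.01638 rad → d = 6371·c ≈ 12846.34 km ≈ 6936.47 nmi.

6936 nmi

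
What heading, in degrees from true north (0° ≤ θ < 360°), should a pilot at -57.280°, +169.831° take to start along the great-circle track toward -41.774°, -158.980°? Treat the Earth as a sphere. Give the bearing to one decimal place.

65.4°

Δλ = -158.980 − 169.831 = -328.811°; wrapped into (−180°, 180°]: 31.189°.
θ = atan2( sin Δλ · cos φ₂ , cos φ₁ · sin φ₂ − sin φ₁ · cos φ₂ · cos Δλ )
  = atan2(0.38621, 0.17665) = 65.421° → normalised to [0°, 360°): 65.421°.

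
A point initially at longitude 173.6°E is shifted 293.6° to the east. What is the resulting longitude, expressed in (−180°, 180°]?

107.2°E

Start at +173.6°; shift +293.6° → +467.2°.
+467.2° lies outside (−180°, 180°]; subtract 360° → +107.2°.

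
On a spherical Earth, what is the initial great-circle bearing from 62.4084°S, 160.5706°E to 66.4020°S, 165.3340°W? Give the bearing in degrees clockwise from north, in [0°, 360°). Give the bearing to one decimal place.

120.2°

Δλ = -165.3340 − 160.5706 = -325.9046°; wrapped into (−180°, 180°]: 34.0954°.
θ = atan2( sin Δλ · cos φ₂ , cos φ₁ · sin φ₂ − sin φ₁ · cos φ₂ · cos Δλ )
  = atan2(0.22441, -0.13063) = 120.205° → normalised to [0°, 360°): 120.205°.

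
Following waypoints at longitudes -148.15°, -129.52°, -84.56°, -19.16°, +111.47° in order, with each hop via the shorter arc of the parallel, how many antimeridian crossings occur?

Leg 1: -148.15° → -129.52°, shortest Δλ = 18.63° (east) — does not cross 180°.
Leg 2: -129.52° → -84.56°, shortest Δλ = 44.96° (east) — does not cross 180°.
Leg 3: -84.56° → -19.16°, shortest Δλ = 65.4° (east) — does not cross 180°.
Leg 4: -19.16° → +111.47°, shortest Δλ = 130.63° (east) — does not cross 180°.
Total crossings: 0.

0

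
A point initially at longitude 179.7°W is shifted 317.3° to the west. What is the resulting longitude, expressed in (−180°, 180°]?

137.0°W

Start at -179.7°; shift −317.3° → -497.0°.
-497.0° lies outside (−180°, 180°]; add 360° → -137.0°.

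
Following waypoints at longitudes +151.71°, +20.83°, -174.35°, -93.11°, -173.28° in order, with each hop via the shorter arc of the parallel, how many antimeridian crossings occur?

Leg 1: +151.71° → +20.83°, shortest Δλ = -130.88° (west) — does not cross 180°.
Leg 2: +20.83° → -174.35°, shortest Δλ = 164.82° (east) — crosses 180°.
Leg 3: -174.35° → -93.11°, shortest Δλ = 81.24° (east) — does not cross 180°.
Leg 4: -93.11° → -173.28°, shortest Δλ = -80.17° (west) — does not cross 180°.
Total crossings: 1.

1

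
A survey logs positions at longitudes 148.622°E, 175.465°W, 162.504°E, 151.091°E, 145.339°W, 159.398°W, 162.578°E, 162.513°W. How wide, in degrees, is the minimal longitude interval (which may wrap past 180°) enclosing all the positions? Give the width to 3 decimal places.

Sort the longitudes: -175.465°, -162.513°, -159.398°, -145.339°, +148.622°, +151.091°, +162.504°, +162.578°.
Eastward gaps between consecutive values (wrapping around): 12.952°, 3.115°, 14.059°, 293.961°, 2.469°, 11.413°, 0.074°, 21.957°.
Largest gap = 293.961° ⇒ minimal covering band is its complement: 360° − 293.961° = 66.039°.
Band runs from +148.622° eastward to -145.339°, crossing the antimeridian.

66.039°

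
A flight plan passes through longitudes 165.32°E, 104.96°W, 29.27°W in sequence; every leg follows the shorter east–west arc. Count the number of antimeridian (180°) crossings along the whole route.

1

Leg 1: +165.32° → -104.96°, shortest Δλ = 89.72° (east) — crosses 180°.
Leg 2: -104.96° → -29.27°, shortest Δλ = 75.69° (east) — does not cross 180°.
Total crossings: 1.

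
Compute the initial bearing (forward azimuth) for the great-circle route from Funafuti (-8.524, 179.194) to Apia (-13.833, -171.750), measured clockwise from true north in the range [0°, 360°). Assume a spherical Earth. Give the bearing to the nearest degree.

122°

Δλ = -171.750 − 179.194 = -350.944°; wrapped into (−180°, 180°]: 9.056°.
θ = atan2( sin Δλ · cos φ₂ , cos φ₁ · sin φ₂ − sin φ₁ · cos φ₂ · cos Δλ )
  = atan2(0.15283, -0.09432) = 121.681° → normalised to [0°, 360°): 121.681°.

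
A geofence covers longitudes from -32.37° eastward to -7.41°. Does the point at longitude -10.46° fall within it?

Band width going east from -32.37° to -7.41°: ((-7.41 − -32.37) mod 360) = 24.96°.
Offset of -10.46° east of the west edge: ((-10.46 − -32.37) mod 360) = 21.91°.
21.91° ≤ 24.96° ⇒ inside.

Yes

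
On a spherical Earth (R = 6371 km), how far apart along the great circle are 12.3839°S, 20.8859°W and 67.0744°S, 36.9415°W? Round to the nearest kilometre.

Δλ = -36.9415 − -20.8859 = -16.0556°.
Δφ = -67.0744 − -12.3839 = -54.6905°.
a = sin²(Δφ/2) + cos φ₁ · cos φ₂ · sin²(Δλ/2) = 0.218424.
c = 2·atan2(√a, √(1−a)) = 0.97260 rad → d = 6371·c ≈ 6196.44 km.

6196 km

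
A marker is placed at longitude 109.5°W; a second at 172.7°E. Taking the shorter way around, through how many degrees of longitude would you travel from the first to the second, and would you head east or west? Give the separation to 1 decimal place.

77.8° west

Raw difference: 172.7 − -109.5 = 282.2°.
Normalise into (−180°, 180°]: 282.2° − 360° = -77.8°.
Negative ⇒ the second point lies to the west; separation 77.8°.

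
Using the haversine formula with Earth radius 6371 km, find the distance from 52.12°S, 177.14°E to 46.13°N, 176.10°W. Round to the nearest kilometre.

Δλ = -176.10 − 177.14 = -353.24°; wrapped into (−180°, 180°]: 6.76°.
Δφ = 46.13 − -52.12 = 98.25°.
a = sin²(Δφ/2) + cos φ₁ · cos φ₂ · sin²(Δλ/2) = 0.573225.
c = 2·atan2(√a, √(1−a)) = 1.71778 rad → d = 6371·c ≈ 10943.95 km.

10944 km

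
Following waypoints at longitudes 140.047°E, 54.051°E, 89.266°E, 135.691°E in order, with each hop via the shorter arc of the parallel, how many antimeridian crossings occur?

0

Leg 1: +140.047° → +54.051°, shortest Δλ = -85.996° (west) — does not cross 180°.
Leg 2: +54.051° → +89.266°, shortest Δλ = 35.215° (east) — does not cross 180°.
Leg 3: +89.266° → +135.691°, shortest Δλ = 46.425° (east) — does not cross 180°.
Total crossings: 0.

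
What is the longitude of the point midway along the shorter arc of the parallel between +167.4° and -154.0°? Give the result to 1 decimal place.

Signed shortest Δλ from +167.4° to -154.0° is +38.6°.
Midpoint longitude = +167.4° + (+38.6°)/2 = +167.4° + 19.3° = +186.7°.
Normalise into (−180°, 180°]: -173.3°.
(The naïve average (+167.4 + -154.0)/2 = 6.7° is on the wrong side of the globe.)

-173.3°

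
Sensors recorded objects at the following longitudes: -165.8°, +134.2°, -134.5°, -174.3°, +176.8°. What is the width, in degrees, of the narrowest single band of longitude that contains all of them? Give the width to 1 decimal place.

Sort the longitudes: -174.3°, -165.8°, -134.5°, +134.2°, +176.8°.
Eastward gaps between consecutive values (wrapping around): 8.5°, 31.3°, 268.7°, 42.6°, 8.9°.
Largest gap = 268.7° ⇒ minimal covering band is its complement: 360° − 268.7° = 91.3°.
Band runs from +134.2° eastward to -134.5°, crossing the antimeridian.

91.3°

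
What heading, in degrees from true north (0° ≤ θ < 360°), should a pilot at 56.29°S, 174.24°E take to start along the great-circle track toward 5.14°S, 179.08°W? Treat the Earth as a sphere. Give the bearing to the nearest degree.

9°

Δλ = -179.08 − 174.24 = -353.32°; wrapped into (−180°, 180°]: 6.68°.
θ = atan2( sin Δλ · cos φ₂ , cos φ₁ · sin φ₂ − sin φ₁ · cos φ₂ · cos Δλ )
  = atan2(0.11586, 0.77317) = 8.522° → normalised to [0°, 360°): 8.522°.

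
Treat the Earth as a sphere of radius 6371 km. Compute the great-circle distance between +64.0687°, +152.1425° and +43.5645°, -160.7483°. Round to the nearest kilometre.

3707 km

Δλ = -160.7483 − 152.1425 = -312.8908°; wrapped into (−180°, 180°]: 47.1092°.
Δφ = 43.5645 − 64.0687 = -20.5042°.
a = sin²(Δφ/2) + cos φ₁ · cos φ₂ · sin²(Δλ/2) = 0.082279.
c = 2·atan2(√a, √(1−a)) = 0.58186 rad → d = 6371·c ≈ 3707.03 km.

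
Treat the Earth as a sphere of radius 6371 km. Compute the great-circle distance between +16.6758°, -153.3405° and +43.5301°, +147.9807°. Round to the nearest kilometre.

Δλ = 147.9807 − -153.3405 = 301.3212°; wrapped into (−180°, 180°]: -58.6788°.
Δφ = 43.5301 − 16.6758 = 26.8543°.
a = sin²(Δφ/2) + cos φ₁ · cos φ₂ · sin²(Δλ/2) = 0.220663.
c = 2·atan2(√a, √(1−a)) = 0.97801 rad → d = 6371·c ≈ 6230.91 km.

6231 km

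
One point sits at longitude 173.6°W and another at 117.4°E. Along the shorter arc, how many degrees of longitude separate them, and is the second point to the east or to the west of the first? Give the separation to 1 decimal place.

69.0° west

Raw difference: 117.4 − -173.6 = 291.0°.
Normalise into (−180°, 180°]: 291.0° − 360° = -69.0°.
Negative ⇒ the second point lies to the west; separation 69.0°.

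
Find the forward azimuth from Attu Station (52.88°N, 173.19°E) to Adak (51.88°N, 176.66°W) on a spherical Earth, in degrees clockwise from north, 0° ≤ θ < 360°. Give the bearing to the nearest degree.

95°

Δλ = -176.66 − 173.19 = -349.85°; wrapped into (−180°, 180°]: 10.15°.
θ = atan2( sin Δλ · cos φ₂ , cos φ₁ · sin φ₂ − sin φ₁ · cos φ₂ · cos Δλ )
  = atan2(0.10879, -0.00975) = 95.121° → normalised to [0°, 360°): 95.121°.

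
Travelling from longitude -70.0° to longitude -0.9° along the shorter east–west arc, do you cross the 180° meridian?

Signed shortest Δλ = ((-0.9 − -70.0 + 180) mod 360) − 180 = 69.1°.
Going east by 69.1° from -70.0° reaches -0.9° without touching 180°.

No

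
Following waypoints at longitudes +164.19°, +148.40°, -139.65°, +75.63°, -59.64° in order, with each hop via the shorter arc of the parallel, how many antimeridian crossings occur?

Leg 1: +164.19° → +148.40°, shortest Δλ = -15.79° (west) — does not cross 180°.
Leg 2: +148.40° → -139.65°, shortest Δλ = 71.95° (east) — crosses 180°.
Leg 3: -139.65° → +75.63°, shortest Δλ = -144.72° (west) — crosses 180°.
Leg 4: +75.63° → -59.64°, shortest Δλ = -135.27° (west) — does not cross 180°.
Total crossings: 2.

2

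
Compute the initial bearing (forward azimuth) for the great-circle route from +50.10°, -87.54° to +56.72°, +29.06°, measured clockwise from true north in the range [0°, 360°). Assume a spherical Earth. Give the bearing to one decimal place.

34.1°

Δλ = 29.06 − -87.54 = 116.60°.
θ = atan2( sin Δλ · cos φ₂ , cos φ₁ · sin φ₂ − sin φ₁ · cos φ₂ · cos Δλ )
  = atan2(0.49065, 0.72474) = 34.098° → normalised to [0°, 360°): 34.098°.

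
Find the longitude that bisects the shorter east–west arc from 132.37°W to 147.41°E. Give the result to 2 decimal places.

172.48°W

Signed shortest Δλ from -132.37° to +147.41° is -80.22°.
Midpoint longitude = -132.37° + (-80.22°)/2 = -132.37° − 40.11° = -172.48°.
(The naïve average (-132.37 + +147.41)/2 = 7.52° is on the wrong side of the globe.)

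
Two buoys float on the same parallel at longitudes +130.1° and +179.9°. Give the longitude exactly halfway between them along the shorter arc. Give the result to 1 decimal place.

+155.0°

Signed shortest Δλ from +130.1° to +179.9° is +49.8°.
Midpoint longitude = +130.1° + (+49.8°)/2 = +130.1° + 24.9° = +155.0°.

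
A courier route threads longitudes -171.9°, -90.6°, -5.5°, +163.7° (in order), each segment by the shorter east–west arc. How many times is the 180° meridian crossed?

Leg 1: -171.9° → -90.6°, shortest Δλ = 81.3° (east) — does not cross 180°.
Leg 2: -90.6° → -5.5°, shortest Δλ = 85.1° (east) — does not cross 180°.
Leg 3: -5.5° → +163.7°, shortest Δλ = 169.2° (east) — does not cross 180°.
Total crossings: 0.

0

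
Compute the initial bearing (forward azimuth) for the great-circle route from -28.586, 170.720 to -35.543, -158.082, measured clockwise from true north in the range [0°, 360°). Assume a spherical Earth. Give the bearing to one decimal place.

112.8°

Δλ = -158.082 − 170.720 = -328.802°; wrapped into (−180°, 180°]: 31.198°.
θ = atan2( sin Δλ · cos φ₂ , cos φ₁ · sin φ₂ − sin φ₁ · cos φ₂ · cos Δλ )
  = atan2(0.42148, -0.17743) = 112.829° → normalised to [0°, 360°): 112.829°.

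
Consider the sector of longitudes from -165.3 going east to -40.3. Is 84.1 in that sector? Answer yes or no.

No

Band width going east from -165.3° to -40.3°: ((-40.3 − -165.3) mod 360) = 125.0°.
Offset of +84.1° east of the west edge: ((84.1 − -165.3) mod 360) = 249.4°.
249.4° > 125.0° ⇒ outside.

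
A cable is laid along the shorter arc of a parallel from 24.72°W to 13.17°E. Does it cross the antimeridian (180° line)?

No

Signed shortest Δλ = ((13.17 − -24.72 + 180) mod 360) − 180 = 37.89°.
Going east by 37.89° from -24.72° reaches +13.17° without touching 180°.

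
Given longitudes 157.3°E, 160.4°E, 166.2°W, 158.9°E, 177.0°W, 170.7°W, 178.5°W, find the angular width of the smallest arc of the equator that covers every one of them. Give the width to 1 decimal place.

Sort the longitudes: -178.5°, -177.0°, -170.7°, -166.2°, +157.3°, +158.9°, +160.4°.
Eastward gaps between consecutive values (wrapping around): 1.5°, 6.3°, 4.5°, 323.5°, 1.6°, 1.5°, 21.1°.
Largest gap = 323.5° ⇒ minimal covering band is its complement: 360° − 323.5° = 36.5°.
Band runs from +157.3° eastward to -166.2°, crossing the antimeridian.

36.5°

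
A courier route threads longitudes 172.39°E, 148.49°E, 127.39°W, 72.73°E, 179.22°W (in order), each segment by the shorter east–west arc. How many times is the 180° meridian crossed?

3

Leg 1: +172.39° → +148.49°, shortest Δλ = -23.9° (west) — does not cross 180°.
Leg 2: +148.49° → -127.39°, shortest Δλ = 84.12° (east) — crosses 180°.
Leg 3: -127.39° → +72.73°, shortest Δλ = -159.88° (west) — crosses 180°.
Leg 4: +72.73° → -179.22°, shortest Δλ = 108.05° (east) — crosses 180°.
Total crossings: 3.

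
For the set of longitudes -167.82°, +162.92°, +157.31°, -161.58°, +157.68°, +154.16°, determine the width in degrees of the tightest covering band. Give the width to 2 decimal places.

44.26°

Sort the longitudes: -167.82°, -161.58°, +154.16°, +157.31°, +157.68°, +162.92°.
Eastward gaps between consecutive values (wrapping around): 6.24°, 315.74°, 3.15°, 0.37°, 5.24°, 29.26°.
Largest gap = 315.74° ⇒ minimal covering band is its complement: 360° − 315.74° = 44.26°.
Band runs from +154.16° eastward to -161.58°, crossing the antimeridian.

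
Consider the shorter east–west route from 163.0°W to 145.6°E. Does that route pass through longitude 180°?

Naïve |145.6 − -163.0| = 308.6° > 180°, so the shorter arc goes the other way round — across 180°.
Signed shortest Δλ = ((145.6 − -163.0 + 180) mod 360) − 180 = -51.4°.
Going west by 51.4° from -163.0° passes through 180° before reaching +145.6°.

Yes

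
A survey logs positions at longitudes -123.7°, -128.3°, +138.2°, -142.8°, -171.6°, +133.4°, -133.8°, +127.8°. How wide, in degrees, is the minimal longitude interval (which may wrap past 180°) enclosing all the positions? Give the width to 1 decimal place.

108.5°

Sort the longitudes: -171.6°, -142.8°, -133.8°, -128.3°, -123.7°, +127.8°, +133.4°, +138.2°.
Eastward gaps between consecutive values (wrapping around): 28.8°, 9.0°, 5.5°, 4.6°, 251.5°, 5.6°, 4.8°, 50.2°.
Largest gap = 251.5° ⇒ minimal covering band is its complement: 360° − 251.5° = 108.5°.
Band runs from +127.8° eastward to -123.7°, crossing the antimeridian.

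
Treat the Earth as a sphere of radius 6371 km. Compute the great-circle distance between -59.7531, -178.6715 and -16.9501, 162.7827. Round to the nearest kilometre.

Δλ = 162.7827 − -178.6715 = 341.4542°; wrapped into (−180°, 180°]: -18.5458°.
Δφ = -16.9501 − -59.7531 = 42.8030°.
a = sin²(Δφ/2) + cos φ₁ · cos φ₂ · sin²(Δλ/2) = 0.145664.
c = 2·atan2(√a, √(1−a)) = 0.78318 rad → d = 6371·c ≈ 4989.65 km.

4990 km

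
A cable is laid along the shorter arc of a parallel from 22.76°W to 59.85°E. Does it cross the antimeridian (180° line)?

Signed shortest Δλ = ((59.85 − -22.76 + 180) mod 360) − 180 = 82.61°.
Going east by 82.61° from -22.76° reaches +59.85° without touching 180°.

No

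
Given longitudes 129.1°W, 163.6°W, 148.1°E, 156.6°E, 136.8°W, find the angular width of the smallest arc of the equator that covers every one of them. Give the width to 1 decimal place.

82.8°

Sort the longitudes: -163.6°, -136.8°, -129.1°, +148.1°, +156.6°.
Eastward gaps between consecutive values (wrapping around): 26.8°, 7.7°, 277.2°, 8.5°, 39.8°.
Largest gap = 277.2° ⇒ minimal covering band is its complement: 360° − 277.2° = 82.8°.
Band runs from +148.1° eastward to -129.1°, crossing the antimeridian.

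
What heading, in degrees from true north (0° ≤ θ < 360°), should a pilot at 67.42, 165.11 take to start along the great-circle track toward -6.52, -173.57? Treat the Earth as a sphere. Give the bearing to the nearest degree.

Δλ = -173.57 − 165.11 = -338.68°; wrapped into (−180°, 180°]: 21.32°.
θ = atan2( sin Δλ · cos φ₂ , cos φ₁ · sin φ₂ − sin φ₁ · cos φ₂ · cos Δλ )
  = atan2(0.36122, -0.89819) = 158.092° → normalised to [0°, 360°): 158.092°.

158°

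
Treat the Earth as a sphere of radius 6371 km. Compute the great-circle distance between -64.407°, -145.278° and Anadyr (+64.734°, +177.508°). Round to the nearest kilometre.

14675 km

Δλ = 177.508 − -145.278 = 322.786°; wrapped into (−180°, 180°]: -37.214°.
Δφ = 64.734 − -64.407 = 129.141°.
a = sin²(Δφ/2) + cos φ₁ · cos φ₂ · sin²(Δλ/2) = 0.834387.
c = 2·atan2(√a, √(1−a)) = 2.30335 rad → d = 6371·c ≈ 14674.67 km.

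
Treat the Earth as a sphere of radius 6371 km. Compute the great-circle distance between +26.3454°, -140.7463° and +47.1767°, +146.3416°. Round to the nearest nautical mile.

Δλ = 146.3416 − -140.7463 = 287.0879°; wrapped into (−180°, 180°]: -72.9121°.
Δφ = 47.1767 − 26.3454 = 20.8313°.
a = sin²(Δφ/2) + cos φ₁ · cos φ₂ · sin²(Δλ/2) = 0.247759.
c = 2·atan2(√a, √(1−a)) = 1.04202 rad → d = 6371·c ≈ 6638.68 km ≈ 3584.60 nmi.

3585 nmi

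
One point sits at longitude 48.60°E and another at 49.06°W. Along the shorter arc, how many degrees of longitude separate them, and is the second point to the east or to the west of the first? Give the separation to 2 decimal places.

Raw difference: -49.06 − 48.60 = -97.66°.
Normalise into (−180°, 180°]: -97.66° stays -97.66°.
Negative ⇒ the second point lies to the west; separation 97.66°.

97.66° west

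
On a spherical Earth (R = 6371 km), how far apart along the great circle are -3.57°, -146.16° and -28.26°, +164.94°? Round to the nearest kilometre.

Δλ = 164.94 − -146.16 = 311.10°; wrapped into (−180°, 180°]: -48.90°.
Δφ = -28.26 − -3.57 = -24.69°.
a = sin²(Δφ/2) + cos φ₁ · cos φ₂ · sin²(Δλ/2) = 0.196310.
c = 2·atan2(√a, √(1−a)) = 0.91804 rad → d = 6371·c ≈ 5848.82 km.

5849 km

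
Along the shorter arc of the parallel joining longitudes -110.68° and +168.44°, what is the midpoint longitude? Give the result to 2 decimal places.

-151.12°

Signed shortest Δλ from -110.68° to +168.44° is -80.88°.
Midpoint longitude = -110.68° + (-80.88°)/2 = -110.68° − 40.44° = -151.12°.
(The naïve average (-110.68 + +168.44)/2 = 28.88° is on the wrong side of the globe.)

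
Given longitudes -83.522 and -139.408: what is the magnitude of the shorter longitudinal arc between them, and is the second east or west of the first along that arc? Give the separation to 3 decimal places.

55.886° west

Raw difference: -139.408 − -83.522 = -55.886°.
Normalise into (−180°, 180°]: -55.886° stays -55.886°.
Negative ⇒ the second point lies to the west; separation 55.886°.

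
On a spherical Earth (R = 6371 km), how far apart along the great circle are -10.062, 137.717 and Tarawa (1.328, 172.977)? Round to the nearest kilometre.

4103 km

Δλ = 172.977 − 137.717 = 35.260°.
Δφ = 1.328 − -10.062 = 11.390°.
a = sin²(Δφ/2) + cos φ₁ · cos φ₂ · sin²(Δλ/2) = 0.100142.
c = 2·atan2(√a, √(1−a)) = 0.64397 rad → d = 6371·c ≈ 4102.75 km.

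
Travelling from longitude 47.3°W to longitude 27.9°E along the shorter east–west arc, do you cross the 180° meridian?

No

Signed shortest Δλ = ((27.9 − -47.3 + 180) mod 360) − 180 = 75.2°.
Going east by 75.2° from -47.3° reaches +27.9° without touching 180°.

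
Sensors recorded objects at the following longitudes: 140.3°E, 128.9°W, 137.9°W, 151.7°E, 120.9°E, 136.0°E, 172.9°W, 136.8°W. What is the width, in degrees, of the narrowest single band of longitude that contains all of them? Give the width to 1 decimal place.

Sort the longitudes: -172.9°, -137.9°, -136.8°, -128.9°, +120.9°, +136.0°, +140.3°, +151.7°.
Eastward gaps between consecutive values (wrapping around): 35.0°, 1.1°, 7.9°, 249.8°, 15.1°, 4.3°, 11.4°, 35.4°.
Largest gap = 249.8° ⇒ minimal covering band is its complement: 360° − 249.8° = 110.2°.
Band runs from +120.9° eastward to -128.9°, crossing the antimeridian.

110.2°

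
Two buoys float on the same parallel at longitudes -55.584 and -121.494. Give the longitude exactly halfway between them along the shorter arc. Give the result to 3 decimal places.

Signed shortest Δλ from -55.584° to -121.494° is -65.910°.
Midpoint longitude = -55.584° + (-65.910°)/2 = -55.584° − 32.955° = -88.539°.

-88.539°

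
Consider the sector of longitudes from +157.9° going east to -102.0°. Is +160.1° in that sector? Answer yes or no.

Band width going east from +157.9° to -102.0°: ((-102.0 − 157.9) mod 360) = 100.1°.
Offset of +160.1° east of the west edge: ((160.1 − 157.9) mod 360) = 2.2°.
2.2° ≤ 100.1° ⇒ inside.

Yes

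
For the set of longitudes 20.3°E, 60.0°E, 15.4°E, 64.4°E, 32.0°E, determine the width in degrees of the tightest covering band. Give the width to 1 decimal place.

Sort the longitudes: +15.4°, +20.3°, +32.0°, +60.0°, +64.4°.
Eastward gaps between consecutive values (wrapping around): 4.9°, 11.7°, 28.0°, 4.4°, 311.0°.
Largest gap = 311.0° ⇒ minimal covering band is its complement: 360° − 311.0° = 49.0°.
Band runs from +15.4° eastward to +64.4°.

49.0°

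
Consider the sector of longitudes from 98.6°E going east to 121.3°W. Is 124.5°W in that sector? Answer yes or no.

Yes

Band width going east from +98.6° to -121.3°: ((-121.3 − 98.6) mod 360) = 140.1°.
Offset of -124.5° east of the west edge: ((-124.5 − 98.6) mod 360) = 136.9°.
136.9° ≤ 140.1° ⇒ inside.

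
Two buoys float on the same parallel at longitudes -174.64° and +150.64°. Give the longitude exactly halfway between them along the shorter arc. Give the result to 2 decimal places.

Signed shortest Δλ from -174.64° to +150.64° is -34.72°.
Midpoint longitude = -174.64° + (-34.72°)/2 = -174.64° − 17.36° = -192.00°.
Normalise into (−180°, 180°]: +168.00°.
(The naïve average (-174.64 + +150.64)/2 = -12.0° is on the wrong side of the globe.)

+168.00°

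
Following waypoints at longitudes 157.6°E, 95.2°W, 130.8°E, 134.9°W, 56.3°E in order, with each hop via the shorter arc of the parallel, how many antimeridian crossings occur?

4

Leg 1: +157.6° → -95.2°, shortest Δλ = 107.2° (east) — crosses 180°.
Leg 2: -95.2° → +130.8°, shortest Δλ = -134.0° (west) — crosses 180°.
Leg 3: +130.8° → -134.9°, shortest Δλ = 94.3° (east) — crosses 180°.
Leg 4: -134.9° → +56.3°, shortest Δλ = -168.8° (west) — crosses 180°.
Total crossings: 4.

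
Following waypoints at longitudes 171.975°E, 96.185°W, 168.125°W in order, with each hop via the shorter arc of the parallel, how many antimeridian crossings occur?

Leg 1: +171.975° → -96.185°, shortest Δλ = 91.84° (east) — crosses 180°.
Leg 2: -96.185° → -168.125°, shortest Δλ = -71.94° (west) — does not cross 180°.
Total crossings: 1.

1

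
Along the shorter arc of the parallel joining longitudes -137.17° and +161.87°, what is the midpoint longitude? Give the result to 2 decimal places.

-167.65°

Signed shortest Δλ from -137.17° to +161.87° is -60.96°.
Midpoint longitude = -137.17° + (-60.96°)/2 = -137.17° − 30.48° = -167.65°.
(The naïve average (-137.17 + +161.87)/2 = 12.35° is on the wrong side of the globe.)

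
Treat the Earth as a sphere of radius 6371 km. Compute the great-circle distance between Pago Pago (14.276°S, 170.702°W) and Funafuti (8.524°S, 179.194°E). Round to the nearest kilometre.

Δλ = 179.194 − -170.702 = 349.896°; wrapped into (−180°, 180°]: -10.104°.
Δφ = -8.524 − -14.276 = 5.752°.
a = sin²(Δφ/2) + cos φ₁ · cos φ₂ · sin²(Δλ/2) = 0.009950.
c = 2·atan2(√a, √(1−a)) = 0.19983 rad → d = 6371·c ≈ 1273.10 km.

1273 km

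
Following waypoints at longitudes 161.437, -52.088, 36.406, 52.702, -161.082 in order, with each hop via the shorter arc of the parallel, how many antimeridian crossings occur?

2

Leg 1: +161.437° → -52.088°, shortest Δλ = 146.475° (east) — crosses 180°.
Leg 2: -52.088° → +36.406°, shortest Δλ = 88.494° (east) — does not cross 180°.
Leg 3: +36.406° → +52.702°, shortest Δλ = 16.296° (east) — does not cross 180°.
Leg 4: +52.702° → -161.082°, shortest Δλ = 146.216° (east) — crosses 180°.
Total crossings: 2.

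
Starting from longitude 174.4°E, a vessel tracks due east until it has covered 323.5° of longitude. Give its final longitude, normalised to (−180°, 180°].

Start at +174.4°; shift +323.5° → +497.9°.
+497.9° lies outside (−180°, 180°]; subtract 360° → +137.9°.

137.9°E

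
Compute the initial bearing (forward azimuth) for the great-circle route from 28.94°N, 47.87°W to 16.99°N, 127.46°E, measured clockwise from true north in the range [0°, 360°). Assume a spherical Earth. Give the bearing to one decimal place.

6.2°

Δλ = 127.46 − -47.87 = 175.33°.
θ = atan2( sin Δλ · cos φ₂ , cos φ₁ · sin φ₂ − sin φ₁ · cos φ₂ · cos Δλ )
  = atan2(0.07786, 0.71695) = 6.198° → normalised to [0°, 360°): 6.198°.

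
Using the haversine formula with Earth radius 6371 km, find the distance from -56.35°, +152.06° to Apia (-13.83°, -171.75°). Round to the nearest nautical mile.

Δλ = -171.75 − 152.06 = -323.81°; wrapped into (−180°, 180°]: 36.19°.
Δφ = -13.83 − -56.35 = 42.52°.
a = sin²(Δφ/2) + cos φ₁ · cos φ₂ · sin²(Δλ/2) = 0.183384.
c = 2·atan2(√a, √(1−a)) = 0.88508 rad → d = 6371·c ≈ 5638.82 km ≈ 3044.72 nmi.

3045 nmi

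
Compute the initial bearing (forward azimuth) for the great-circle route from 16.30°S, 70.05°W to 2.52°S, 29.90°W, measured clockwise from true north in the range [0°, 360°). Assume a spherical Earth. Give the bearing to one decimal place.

75.0°

Δλ = -29.90 − -70.05 = 40.15°.
θ = atan2( sin Δλ · cos φ₂ , cos φ₁ · sin φ₂ − sin φ₁ · cos φ₂ · cos Δλ )
  = atan2(0.64417, 0.17212) = 75.040° → normalised to [0°, 360°): 75.040°.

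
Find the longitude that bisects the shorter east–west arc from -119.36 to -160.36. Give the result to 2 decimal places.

Signed shortest Δλ from -119.36° to -160.36° is -41.00°.
Midpoint longitude = -119.36° + (-41.00°)/2 = -119.36° − 20.50° = -139.86°.

-139.86°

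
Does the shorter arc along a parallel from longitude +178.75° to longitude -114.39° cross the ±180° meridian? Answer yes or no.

Yes

Naïve |-114.39 − 178.75| = 293.14° > 180°, so the shorter arc goes the other way round — across 180°.
Signed shortest Δλ = ((-114.39 − 178.75 + 180) mod 360) − 180 = 66.86°.
Going east by 66.86° from +178.75° passes through 180° before reaching -114.39°.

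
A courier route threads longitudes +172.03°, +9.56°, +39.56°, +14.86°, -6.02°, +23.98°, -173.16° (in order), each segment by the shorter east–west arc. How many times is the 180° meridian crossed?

Leg 1: +172.03° → +9.56°, shortest Δλ = -162.47° (west) — does not cross 180°.
Leg 2: +9.56° → +39.56°, shortest Δλ = 30.0° (east) — does not cross 180°.
Leg 3: +39.56° → +14.86°, shortest Δλ = -24.7° (west) — does not cross 180°.
Leg 4: +14.86° → -6.02°, shortest Δλ = -20.88° (west) — does not cross 180°.
Leg 5: -6.02° → +23.98°, shortest Δλ = 30.0° (east) — does not cross 180°.
Leg 6: +23.98° → -173.16°, shortest Δλ = 162.86° (east) — crosses 180°.
Total crossings: 1.

1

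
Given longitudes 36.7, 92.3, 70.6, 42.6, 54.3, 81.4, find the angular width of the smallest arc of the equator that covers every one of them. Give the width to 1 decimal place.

55.6°

Sort the longitudes: +36.7°, +42.6°, +54.3°, +70.6°, +81.4°, +92.3°.
Eastward gaps between consecutive values (wrapping around): 5.9°, 11.7°, 16.3°, 10.8°, 10.9°, 304.4°.
Largest gap = 304.4° ⇒ minimal covering band is its complement: 360° − 304.4° = 55.6°.
Band runs from +36.7° eastward to +92.3°.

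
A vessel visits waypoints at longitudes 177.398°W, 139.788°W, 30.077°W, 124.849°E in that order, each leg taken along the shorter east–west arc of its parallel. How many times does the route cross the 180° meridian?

0

Leg 1: -177.398° → -139.788°, shortest Δλ = 37.61° (east) — does not cross 180°.
Leg 2: -139.788° → -30.077°, shortest Δλ = 109.711° (east) — does not cross 180°.
Leg 3: -30.077° → +124.849°, shortest Δλ = 154.926° (east) — does not cross 180°.
Total crossings: 0.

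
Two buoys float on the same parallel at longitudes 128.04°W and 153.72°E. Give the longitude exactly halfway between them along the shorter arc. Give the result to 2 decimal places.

Signed shortest Δλ from -128.04° to +153.72° is -78.24°.
Midpoint longitude = -128.04° + (-78.24°)/2 = -128.04° − 39.12° = -167.16°.
(The naïve average (-128.04 + +153.72)/2 = 12.84° is on the wrong side of the globe.)

167.16°W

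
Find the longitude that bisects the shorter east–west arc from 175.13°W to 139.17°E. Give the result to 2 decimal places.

162.02°E

Signed shortest Δλ from -175.13° to +139.17° is -45.70°.
Midpoint longitude = -175.13° + (-45.70°)/2 = -175.13° − 22.85° = -197.98°.
Normalise into (−180°, 180°]: +162.02°.
(The naïve average (-175.13 + +139.17)/2 = -17.98° is on the wrong side of the globe.)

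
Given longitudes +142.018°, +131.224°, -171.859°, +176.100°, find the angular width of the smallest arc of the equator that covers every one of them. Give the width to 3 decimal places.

Sort the longitudes: -171.859°, +131.224°, +142.018°, +176.100°.
Eastward gaps between consecutive values (wrapping around): 303.083°, 10.794°, 34.082°, 12.041°.
Largest gap = 303.083° ⇒ minimal covering band is its complement: 360° − 303.083° = 56.917°.
Band runs from +131.224° eastward to -171.859°, crossing the antimeridian.

56.917°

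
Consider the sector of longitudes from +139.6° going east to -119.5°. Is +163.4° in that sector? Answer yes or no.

Yes

Band width going east from +139.6° to -119.5°: ((-119.5 − 139.6) mod 360) = 100.9°.
Offset of +163.4° east of the west edge: ((163.4 − 139.6) mod 360) = 23.8°.
23.8° ≤ 100.9° ⇒ inside.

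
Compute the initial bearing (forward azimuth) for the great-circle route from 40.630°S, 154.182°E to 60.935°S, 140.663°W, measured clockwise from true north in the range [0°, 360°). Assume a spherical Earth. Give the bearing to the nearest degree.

140°

Δλ = -140.663 − 154.182 = -294.845°; wrapped into (−180°, 180°]: 65.155°.
θ = atan2( sin Δλ · cos φ₂ , cos φ₁ · sin φ₂ − sin φ₁ · cos φ₂ · cos Δλ )
  = atan2(0.44084, -0.53044) = 140.271° → normalised to [0°, 360°): 140.271°.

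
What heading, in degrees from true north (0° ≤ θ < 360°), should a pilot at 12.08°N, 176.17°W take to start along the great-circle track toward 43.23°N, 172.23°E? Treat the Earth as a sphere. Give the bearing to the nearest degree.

344°

Δλ = 172.23 − -176.17 = 348.40°; wrapped into (−180°, 180°]: -11.60°.
θ = atan2( sin Δλ · cos φ₂ , cos φ₁ · sin φ₂ − sin φ₁ · cos φ₂ · cos Δλ )
  = atan2(-0.14651, 0.52039) = -15.724° → normalised to [0°, 360°): 344.276°.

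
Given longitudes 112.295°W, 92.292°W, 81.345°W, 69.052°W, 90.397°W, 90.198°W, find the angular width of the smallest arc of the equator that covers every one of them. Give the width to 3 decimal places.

43.243°

Sort the longitudes: -112.295°, -92.292°, -90.397°, -90.198°, -81.345°, -69.052°.
Eastward gaps between consecutive values (wrapping around): 20.003°, 1.895°, 0.199°, 8.853°, 12.293°, 316.757°.
Largest gap = 316.757° ⇒ minimal covering band is its complement: 360° − 316.757° = 43.243°.
Band runs from -112.295° eastward to -69.052°.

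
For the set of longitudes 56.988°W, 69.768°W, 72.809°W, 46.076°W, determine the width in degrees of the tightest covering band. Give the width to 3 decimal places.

Sort the longitudes: -72.809°, -69.768°, -56.988°, -46.076°.
Eastward gaps between consecutive values (wrapping around): 3.041°, 12.780°, 10.912°, 333.267°.
Largest gap = 333.267° ⇒ minimal covering band is its complement: 360° − 333.267° = 26.733°.
Band runs from -72.809° eastward to -46.076°.

26.733°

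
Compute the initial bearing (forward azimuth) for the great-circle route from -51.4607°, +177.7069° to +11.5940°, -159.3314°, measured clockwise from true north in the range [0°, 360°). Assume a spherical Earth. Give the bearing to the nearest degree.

Δλ = -159.3314 − 177.7069 = -337.0383°; wrapped into (−180°, 180°]: 22.9617°.
θ = atan2( sin Δλ · cos φ₂ , cos φ₁ · sin φ₂ − sin φ₁ · cos φ₂ · cos Δλ )
  = atan2(0.38216, 0.83073) = 24.704° → normalised to [0°, 360°): 24.704°.

25°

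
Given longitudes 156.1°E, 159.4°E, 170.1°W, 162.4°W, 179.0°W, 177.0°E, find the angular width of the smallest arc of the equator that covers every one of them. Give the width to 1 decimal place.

41.5°

Sort the longitudes: -179.0°, -170.1°, -162.4°, +156.1°, +159.4°, +177.0°.
Eastward gaps between consecutive values (wrapping around): 8.9°, 7.7°, 318.5°, 3.3°, 17.6°, 4.0°.
Largest gap = 318.5° ⇒ minimal covering band is its complement: 360° − 318.5° = 41.5°.
Band runs from +156.1° eastward to -162.4°, crossing the antimeridian.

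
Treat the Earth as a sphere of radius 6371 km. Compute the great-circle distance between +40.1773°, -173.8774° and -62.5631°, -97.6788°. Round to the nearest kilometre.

Δλ = -97.6788 − -173.8774 = 76.1986°.
Δφ = -62.5631 − 40.1773 = -102.7404°.
a = sin²(Δφ/2) + cos φ₁ · cos φ₂ · sin²(Δλ/2) = 0.744301.
c = 2·atan2(√a, √(1−a)) = 2.08128 rad → d = 6371·c ≈ 13259.86 km.

13260 km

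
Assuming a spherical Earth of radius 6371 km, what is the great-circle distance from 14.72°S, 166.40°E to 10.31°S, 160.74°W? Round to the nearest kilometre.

Δλ = -160.74 − 166.40 = -327.14°; wrapped into (−180°, 180°]: 32.86°.
Δφ = -10.31 − -14.72 = 4.41°.
a = sin²(Δφ/2) + cos φ₁ · cos φ₂ · sin²(Δλ/2) = 0.077606.
c = 2·atan2(√a, √(1−a)) = 0.56463 rad → d = 6371·c ≈ 3597.24 km.

3597 km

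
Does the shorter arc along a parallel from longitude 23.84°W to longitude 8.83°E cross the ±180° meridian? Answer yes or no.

No

Signed shortest Δλ = ((8.83 − -23.84 + 180) mod 360) − 180 = 32.67°.
Going east by 32.67° from -23.84° reaches +8.83° without touching 180°.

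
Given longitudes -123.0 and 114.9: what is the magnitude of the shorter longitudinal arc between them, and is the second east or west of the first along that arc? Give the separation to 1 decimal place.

Raw difference: 114.9 − -123.0 = 237.9°.
Normalise into (−180°, 180°]: 237.9° − 360° = -122.1°.
Negative ⇒ the second point lies to the west; separation 122.1°.

122.1° west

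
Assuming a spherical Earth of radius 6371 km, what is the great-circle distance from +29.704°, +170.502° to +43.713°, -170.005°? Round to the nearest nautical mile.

1254 nmi

Δλ = -170.005 − 170.502 = -340.507°; wrapped into (−180°, 180°]: 19.493°.
Δφ = 43.713 − 29.704 = 14.009°.
a = sin²(Δφ/2) + cos φ₁ · cos φ₂ · sin²(Δλ/2) = 0.032864.
c = 2·atan2(√a, √(1−a)) = 0.36458 rad → d = 6371·c ≈ 2322.77 km ≈ 1254.20 nmi.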